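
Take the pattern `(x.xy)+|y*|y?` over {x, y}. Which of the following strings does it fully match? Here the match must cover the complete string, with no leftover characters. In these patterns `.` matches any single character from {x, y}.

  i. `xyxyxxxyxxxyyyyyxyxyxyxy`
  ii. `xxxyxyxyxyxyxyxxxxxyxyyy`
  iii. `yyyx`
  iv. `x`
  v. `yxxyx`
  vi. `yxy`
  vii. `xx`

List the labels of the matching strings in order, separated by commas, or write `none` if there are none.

none

i → no match
ii → no match
iii → no match
iv → no match
v → no match
vi → no match
vii → no match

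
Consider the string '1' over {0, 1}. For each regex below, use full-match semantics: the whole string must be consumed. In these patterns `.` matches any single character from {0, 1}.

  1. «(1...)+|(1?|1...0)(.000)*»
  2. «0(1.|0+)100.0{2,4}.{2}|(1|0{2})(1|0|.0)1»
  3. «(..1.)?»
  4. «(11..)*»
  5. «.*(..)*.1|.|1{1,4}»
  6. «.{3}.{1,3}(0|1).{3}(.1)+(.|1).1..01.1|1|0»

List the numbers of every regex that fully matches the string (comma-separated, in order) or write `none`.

1, 5, 6

1 → match
2 → no match
3 → no match
4 → no match
5 → match
6 → match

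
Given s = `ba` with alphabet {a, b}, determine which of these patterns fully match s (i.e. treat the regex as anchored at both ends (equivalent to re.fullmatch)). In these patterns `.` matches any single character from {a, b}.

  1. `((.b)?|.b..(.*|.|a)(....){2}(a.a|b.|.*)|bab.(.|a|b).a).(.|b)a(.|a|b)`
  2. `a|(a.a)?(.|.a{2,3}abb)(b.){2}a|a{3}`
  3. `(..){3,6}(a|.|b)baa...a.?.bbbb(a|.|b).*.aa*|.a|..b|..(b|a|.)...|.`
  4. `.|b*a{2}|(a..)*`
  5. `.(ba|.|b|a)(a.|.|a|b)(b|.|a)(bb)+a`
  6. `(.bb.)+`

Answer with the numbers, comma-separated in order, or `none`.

3

1 → no match
2 → no match
3 → match
4 → no match
5 → no match — must end with `bba`
6 → no match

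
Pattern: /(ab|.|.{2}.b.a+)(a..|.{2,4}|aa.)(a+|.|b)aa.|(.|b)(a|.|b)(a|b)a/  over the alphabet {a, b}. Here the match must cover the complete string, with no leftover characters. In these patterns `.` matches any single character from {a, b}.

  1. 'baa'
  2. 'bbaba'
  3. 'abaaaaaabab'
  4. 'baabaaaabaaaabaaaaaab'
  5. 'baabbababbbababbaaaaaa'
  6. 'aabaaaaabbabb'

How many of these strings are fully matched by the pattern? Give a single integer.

1 → no match
2 → no match
3 → no match
4 → no match
5 → no match
6 → no match
Total matched: 0

0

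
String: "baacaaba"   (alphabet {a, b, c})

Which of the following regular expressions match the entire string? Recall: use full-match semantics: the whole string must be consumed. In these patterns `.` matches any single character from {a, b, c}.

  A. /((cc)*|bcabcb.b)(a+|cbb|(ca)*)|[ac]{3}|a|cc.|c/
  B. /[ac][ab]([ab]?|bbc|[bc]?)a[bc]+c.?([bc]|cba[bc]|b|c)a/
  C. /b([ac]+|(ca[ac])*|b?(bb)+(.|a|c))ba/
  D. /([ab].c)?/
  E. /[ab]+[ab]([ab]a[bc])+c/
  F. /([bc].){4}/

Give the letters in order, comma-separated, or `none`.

C

A → no match
B → no match
C → match
D → no match
E → no match — must end with "c"
F → no match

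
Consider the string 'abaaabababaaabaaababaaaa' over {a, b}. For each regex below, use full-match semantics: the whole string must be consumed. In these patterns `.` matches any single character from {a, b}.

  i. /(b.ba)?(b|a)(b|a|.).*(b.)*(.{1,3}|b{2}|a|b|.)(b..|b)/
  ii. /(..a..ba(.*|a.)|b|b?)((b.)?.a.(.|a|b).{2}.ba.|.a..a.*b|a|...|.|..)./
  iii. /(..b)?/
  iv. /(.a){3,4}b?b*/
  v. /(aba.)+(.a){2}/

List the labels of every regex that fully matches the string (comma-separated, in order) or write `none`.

ii, v

i → no match
ii → match
iii → no match
iv → no match
v → match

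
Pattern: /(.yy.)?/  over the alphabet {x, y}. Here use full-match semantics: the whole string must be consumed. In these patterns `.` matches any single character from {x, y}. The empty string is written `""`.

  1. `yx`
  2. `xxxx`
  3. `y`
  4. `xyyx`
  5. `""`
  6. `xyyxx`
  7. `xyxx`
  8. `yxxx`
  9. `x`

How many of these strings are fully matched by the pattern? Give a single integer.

1 → no match
2 → no match
3 → no match
4 → match
5 → match
6 → no match
7 → no match
8 → no match
9 → no match
Total matched: 2

2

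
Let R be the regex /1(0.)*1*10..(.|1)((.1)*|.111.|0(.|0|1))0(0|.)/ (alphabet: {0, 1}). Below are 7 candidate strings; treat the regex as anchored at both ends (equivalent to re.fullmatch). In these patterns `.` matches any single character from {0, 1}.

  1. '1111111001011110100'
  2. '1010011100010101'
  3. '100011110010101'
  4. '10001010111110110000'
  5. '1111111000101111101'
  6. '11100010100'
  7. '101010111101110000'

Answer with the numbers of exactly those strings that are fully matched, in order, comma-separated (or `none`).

1 → match
2 → match
3 → no match
4 → no match
5 → match
6. '11100010100' → match
7 → match

1, 2, 5, 6, 7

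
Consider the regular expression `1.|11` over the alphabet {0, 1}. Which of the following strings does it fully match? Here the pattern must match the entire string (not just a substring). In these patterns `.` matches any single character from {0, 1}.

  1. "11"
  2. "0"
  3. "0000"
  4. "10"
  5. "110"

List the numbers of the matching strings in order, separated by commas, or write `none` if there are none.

1. "11" → match
2. "0" → no match
3. "0000" → no match
4. "10" → match
5. "110" → no match

1, 4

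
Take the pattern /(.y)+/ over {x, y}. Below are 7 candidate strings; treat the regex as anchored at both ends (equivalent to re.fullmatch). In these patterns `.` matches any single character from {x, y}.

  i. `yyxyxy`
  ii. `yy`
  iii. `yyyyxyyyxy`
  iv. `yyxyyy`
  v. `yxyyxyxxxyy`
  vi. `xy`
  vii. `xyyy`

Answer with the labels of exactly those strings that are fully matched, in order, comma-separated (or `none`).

i → match
ii → match
iii → match
iv → match
v → no match
vi → match
vii → match

i, ii, iii, iv, vi, vii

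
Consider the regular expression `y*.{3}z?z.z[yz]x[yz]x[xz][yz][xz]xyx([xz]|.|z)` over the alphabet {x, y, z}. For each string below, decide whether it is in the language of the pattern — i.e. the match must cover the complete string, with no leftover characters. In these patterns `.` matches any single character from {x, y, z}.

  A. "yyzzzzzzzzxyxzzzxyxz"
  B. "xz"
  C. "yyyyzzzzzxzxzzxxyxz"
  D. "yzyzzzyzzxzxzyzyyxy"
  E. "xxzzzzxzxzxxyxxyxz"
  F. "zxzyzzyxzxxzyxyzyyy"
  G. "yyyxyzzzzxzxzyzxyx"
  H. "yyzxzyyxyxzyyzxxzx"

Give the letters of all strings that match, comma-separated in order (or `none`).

A → match
B → no match
C → match
D → no match
E → no match
F → no match
G → no match
H → no match

A, C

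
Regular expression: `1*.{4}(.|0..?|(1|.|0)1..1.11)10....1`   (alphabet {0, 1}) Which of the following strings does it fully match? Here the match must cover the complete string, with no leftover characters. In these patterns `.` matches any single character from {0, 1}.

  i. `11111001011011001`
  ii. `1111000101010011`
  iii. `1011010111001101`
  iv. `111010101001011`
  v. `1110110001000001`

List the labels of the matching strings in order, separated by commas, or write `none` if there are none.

i → match
ii → match
iii → no match
iv → match
v → match

i, ii, iv, v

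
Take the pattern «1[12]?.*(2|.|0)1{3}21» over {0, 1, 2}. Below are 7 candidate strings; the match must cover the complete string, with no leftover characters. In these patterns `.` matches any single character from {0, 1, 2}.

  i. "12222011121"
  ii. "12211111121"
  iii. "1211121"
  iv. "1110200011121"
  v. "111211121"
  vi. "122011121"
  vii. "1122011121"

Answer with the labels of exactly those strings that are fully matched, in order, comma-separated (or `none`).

i → match
ii → match
iii → match
iv → match
v → match
vi → match
vii → match

i, ii, iii, iv, v, vi, vii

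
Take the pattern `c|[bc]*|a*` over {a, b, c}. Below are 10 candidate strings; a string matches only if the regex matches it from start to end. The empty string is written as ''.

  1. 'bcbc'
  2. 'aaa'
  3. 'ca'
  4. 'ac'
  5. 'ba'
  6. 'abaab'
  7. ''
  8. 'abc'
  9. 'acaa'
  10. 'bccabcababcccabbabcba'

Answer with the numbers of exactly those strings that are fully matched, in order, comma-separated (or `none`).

1 → match
2 → match
3 → no match
4 → no match
5 → no match
6 → no match
7 → match
8 → no match
9 → no match
10 → no match

1, 2, 7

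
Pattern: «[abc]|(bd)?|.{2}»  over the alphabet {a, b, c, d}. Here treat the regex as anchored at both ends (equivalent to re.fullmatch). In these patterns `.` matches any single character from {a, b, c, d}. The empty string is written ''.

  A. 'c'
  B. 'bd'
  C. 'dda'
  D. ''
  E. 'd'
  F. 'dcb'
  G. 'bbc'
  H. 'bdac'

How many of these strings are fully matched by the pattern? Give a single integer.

A. 'c' → match
B. 'bd' → match
C. 'dda' → no match
D. '' → match
E. 'd' → no match
F. 'dcb' → no match
G. 'bbc' → no match
H. 'bdac' → no match
Total matched: 3

3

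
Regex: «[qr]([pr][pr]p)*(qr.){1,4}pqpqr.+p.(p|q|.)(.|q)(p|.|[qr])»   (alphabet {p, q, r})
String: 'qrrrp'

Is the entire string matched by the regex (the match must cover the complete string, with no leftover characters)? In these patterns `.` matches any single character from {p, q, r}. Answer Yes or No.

No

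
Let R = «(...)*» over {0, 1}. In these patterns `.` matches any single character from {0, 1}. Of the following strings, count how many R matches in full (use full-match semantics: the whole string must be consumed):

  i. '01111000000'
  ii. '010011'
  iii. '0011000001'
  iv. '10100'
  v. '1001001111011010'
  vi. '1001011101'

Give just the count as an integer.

i → no match
ii → match
iii → no match
iv → no match
v → no match
vi → no match
Total matched: 1

1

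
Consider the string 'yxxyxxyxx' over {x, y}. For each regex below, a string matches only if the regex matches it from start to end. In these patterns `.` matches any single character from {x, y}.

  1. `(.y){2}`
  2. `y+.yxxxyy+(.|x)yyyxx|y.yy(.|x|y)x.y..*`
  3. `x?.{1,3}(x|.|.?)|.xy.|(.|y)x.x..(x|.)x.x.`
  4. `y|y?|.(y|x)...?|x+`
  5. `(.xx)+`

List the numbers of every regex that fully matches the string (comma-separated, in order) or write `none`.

1 → no match — must end with 'y'
2 → no match
3 → no match
4 → no match
5 → match

5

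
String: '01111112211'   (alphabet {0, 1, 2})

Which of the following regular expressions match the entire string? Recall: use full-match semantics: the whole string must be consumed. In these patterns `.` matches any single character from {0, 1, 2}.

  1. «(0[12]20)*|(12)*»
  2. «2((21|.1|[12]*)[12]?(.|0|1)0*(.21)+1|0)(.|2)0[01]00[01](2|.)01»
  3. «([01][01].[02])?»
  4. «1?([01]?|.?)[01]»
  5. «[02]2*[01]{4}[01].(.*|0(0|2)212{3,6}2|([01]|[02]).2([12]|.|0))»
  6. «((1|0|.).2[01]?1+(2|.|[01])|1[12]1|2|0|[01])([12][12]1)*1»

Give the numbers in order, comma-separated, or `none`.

1 → no match
2 → no match — must start with '2'
3 → no match
4 → no match
5 → match
6 → match

5, 6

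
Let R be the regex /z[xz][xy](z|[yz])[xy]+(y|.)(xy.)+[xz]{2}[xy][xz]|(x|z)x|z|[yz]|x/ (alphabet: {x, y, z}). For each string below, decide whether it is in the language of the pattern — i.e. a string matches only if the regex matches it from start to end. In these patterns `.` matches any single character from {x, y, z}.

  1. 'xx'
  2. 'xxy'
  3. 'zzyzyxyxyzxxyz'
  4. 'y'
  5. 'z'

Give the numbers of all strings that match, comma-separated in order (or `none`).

1 → match
2 → no match
3 → match
4 → match
5 → match

1, 3, 4, 5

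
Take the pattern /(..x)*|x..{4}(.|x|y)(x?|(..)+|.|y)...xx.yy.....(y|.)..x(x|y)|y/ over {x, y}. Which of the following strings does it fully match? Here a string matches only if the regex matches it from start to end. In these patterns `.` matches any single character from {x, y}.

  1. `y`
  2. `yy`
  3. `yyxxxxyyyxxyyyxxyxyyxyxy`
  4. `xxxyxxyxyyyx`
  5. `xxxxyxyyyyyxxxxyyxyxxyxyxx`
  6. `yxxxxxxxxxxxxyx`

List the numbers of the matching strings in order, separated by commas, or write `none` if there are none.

1, 6

1. `y` → match
2. `yy` → no match
3 → no match
4. `xxxyxxyxyyyx` → no match
5 → no match
6 → match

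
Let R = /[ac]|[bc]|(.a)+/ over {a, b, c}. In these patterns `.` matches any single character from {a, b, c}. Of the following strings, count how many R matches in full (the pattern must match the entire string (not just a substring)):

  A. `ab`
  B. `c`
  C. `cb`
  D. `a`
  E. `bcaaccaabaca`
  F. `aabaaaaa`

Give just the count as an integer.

A → no match
B → match
C → no match
D → match
E → no match
F → match
Total matched: 3

3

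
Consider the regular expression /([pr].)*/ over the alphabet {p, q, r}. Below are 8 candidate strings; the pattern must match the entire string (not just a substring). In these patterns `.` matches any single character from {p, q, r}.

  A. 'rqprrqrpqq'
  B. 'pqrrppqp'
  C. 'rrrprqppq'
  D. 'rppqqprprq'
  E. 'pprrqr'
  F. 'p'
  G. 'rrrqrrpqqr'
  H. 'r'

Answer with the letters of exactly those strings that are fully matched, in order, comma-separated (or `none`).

A → no match
B → no match
C → no match
D → no match
E → no match
F → no match
G → no match
H → no match

none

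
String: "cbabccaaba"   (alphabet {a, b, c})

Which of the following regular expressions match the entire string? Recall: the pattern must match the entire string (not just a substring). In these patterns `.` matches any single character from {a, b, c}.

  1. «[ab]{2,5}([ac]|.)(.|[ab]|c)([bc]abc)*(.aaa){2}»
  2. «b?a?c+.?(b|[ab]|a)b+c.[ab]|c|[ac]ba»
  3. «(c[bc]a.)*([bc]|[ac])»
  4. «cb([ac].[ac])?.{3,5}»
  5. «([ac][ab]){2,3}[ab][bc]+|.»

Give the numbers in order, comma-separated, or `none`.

4

1 → no match — must end with "aaa"
2 → no match
3 → no match
4 → match
5 → no match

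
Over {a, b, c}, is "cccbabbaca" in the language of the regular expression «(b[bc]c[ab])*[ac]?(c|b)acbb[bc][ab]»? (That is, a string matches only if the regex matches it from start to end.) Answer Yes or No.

No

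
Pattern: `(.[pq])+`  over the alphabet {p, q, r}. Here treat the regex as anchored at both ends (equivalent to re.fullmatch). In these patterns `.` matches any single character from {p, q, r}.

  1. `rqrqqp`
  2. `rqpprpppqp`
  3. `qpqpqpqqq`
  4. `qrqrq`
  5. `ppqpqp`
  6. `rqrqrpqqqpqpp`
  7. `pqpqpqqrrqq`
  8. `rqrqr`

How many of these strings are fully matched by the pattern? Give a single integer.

1 → match
2 → match
3 → no match
4 → no match
5 → match
6 → no match
7 → no match
8 → no match
Total matched: 3

3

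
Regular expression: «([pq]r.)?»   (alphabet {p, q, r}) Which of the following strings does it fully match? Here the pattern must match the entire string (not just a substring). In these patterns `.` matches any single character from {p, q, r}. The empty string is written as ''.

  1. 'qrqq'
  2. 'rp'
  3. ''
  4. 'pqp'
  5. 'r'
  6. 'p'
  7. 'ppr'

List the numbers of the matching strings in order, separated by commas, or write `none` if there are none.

1 → no match
2 → no match
3 → match
4 → no match
5 → no match
6 → no match
7 → no match

3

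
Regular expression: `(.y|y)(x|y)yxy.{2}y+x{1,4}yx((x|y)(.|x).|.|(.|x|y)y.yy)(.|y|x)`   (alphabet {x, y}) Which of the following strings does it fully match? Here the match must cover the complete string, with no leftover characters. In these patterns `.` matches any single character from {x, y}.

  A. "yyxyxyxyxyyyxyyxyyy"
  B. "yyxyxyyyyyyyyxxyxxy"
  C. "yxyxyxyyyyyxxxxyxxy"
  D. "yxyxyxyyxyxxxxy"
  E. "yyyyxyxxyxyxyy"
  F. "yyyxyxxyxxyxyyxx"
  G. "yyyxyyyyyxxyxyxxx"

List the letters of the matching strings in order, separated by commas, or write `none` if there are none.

B, C, D, E, F, G

A → no match
B → match
C → match
D → match
E → match
F → match
G → match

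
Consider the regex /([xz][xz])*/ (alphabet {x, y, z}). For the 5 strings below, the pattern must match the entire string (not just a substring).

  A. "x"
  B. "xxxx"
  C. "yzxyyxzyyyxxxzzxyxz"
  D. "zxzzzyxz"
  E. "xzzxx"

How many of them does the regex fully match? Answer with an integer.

A → no match
B → match
C → no match
D → no match
E → no match
Total matched: 1

1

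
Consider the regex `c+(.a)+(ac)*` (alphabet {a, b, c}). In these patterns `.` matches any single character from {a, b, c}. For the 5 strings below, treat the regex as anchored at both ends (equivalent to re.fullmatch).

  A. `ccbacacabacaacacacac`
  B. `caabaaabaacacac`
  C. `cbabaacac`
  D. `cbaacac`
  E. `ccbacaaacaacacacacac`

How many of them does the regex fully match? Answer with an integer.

5

A → match
B → match
C → match
D → match
E → match
Total matched: 5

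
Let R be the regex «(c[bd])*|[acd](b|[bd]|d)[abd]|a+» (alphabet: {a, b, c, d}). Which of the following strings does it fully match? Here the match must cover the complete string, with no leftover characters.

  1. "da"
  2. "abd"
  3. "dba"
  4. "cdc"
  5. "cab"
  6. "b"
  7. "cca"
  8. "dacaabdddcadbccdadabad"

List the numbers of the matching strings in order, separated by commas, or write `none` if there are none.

1 → no match
2 → match
3 → match
4 → no match
5 → no match
6 → no match
7 → no match
8 → no match

2, 3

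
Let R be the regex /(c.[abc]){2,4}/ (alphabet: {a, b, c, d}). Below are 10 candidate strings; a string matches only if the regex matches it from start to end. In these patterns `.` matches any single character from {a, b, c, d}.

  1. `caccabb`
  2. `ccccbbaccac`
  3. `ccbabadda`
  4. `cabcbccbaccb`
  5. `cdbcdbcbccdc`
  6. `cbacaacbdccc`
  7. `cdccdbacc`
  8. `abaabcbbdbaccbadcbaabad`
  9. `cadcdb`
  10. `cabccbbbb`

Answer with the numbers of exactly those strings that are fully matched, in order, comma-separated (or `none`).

1 → no match
2 → no match
3 → no match
4 → match
5 → match
6 → no match
7 → no match
8 → no match — must start with `c`
9 → no match
10 → no match

4, 5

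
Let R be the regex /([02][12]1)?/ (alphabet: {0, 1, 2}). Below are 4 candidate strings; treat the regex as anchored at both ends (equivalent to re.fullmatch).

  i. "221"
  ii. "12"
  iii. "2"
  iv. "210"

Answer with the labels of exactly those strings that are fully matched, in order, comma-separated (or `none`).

i. "221" → match
ii. "12" → no match
iii. "2" → no match
iv. "210" → no match

i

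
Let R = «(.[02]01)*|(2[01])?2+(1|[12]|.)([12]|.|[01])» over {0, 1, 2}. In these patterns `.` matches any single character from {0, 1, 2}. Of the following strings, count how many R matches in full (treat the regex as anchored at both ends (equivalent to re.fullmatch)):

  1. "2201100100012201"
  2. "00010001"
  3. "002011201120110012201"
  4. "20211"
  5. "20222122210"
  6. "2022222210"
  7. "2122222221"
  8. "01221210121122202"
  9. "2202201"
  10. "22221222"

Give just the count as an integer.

5

1 → match
2 → match
3 → no match
4 → match
5 → no match
6 → match
7 → match
8 → no match
9 → no match
10 → no match
Total matched: 5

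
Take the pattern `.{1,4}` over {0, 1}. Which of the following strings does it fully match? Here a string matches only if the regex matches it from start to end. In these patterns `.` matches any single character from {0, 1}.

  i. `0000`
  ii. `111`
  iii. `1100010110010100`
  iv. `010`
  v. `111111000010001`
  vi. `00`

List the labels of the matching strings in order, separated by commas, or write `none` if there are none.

i → match
ii → match
iii → no match
iv → match
v → no match
vi → match

i, ii, iv, vi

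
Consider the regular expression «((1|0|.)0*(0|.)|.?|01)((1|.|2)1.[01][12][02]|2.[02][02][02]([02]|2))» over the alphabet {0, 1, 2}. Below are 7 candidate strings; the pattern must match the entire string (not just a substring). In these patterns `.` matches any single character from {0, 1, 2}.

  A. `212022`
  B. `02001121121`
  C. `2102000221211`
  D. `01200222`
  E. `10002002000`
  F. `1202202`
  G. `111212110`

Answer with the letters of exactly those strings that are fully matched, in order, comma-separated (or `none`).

A. `212022` → match
B. `02001121121` → no match
C → no match
D. `01200222` → match
E. `10002002000` → no match
F. `1202202` → match
G. `111212110` → no match

A, D, F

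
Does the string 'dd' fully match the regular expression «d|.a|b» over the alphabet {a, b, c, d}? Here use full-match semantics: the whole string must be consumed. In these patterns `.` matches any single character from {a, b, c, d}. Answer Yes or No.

No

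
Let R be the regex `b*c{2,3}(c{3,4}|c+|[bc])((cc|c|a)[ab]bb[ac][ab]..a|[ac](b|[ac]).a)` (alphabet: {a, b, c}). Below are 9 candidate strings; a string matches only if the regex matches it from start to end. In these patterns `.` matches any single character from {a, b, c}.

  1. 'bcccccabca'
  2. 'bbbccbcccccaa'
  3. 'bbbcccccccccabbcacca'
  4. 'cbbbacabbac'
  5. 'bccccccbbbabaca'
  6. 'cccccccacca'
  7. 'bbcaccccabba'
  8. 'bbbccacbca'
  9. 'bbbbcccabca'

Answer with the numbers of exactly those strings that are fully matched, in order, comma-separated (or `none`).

1, 3, 5, 6, 9

1. 'bcccccabca' → match
2 → no match
3 → match
4. 'cbbbacabbac' → no match — must end with 'a'
5 → match
6. 'cccccccacca' → match
7. 'bbcaccccabba' → no match
8. 'bbbccacbca' → no match
9. 'bbbbcccabca' → match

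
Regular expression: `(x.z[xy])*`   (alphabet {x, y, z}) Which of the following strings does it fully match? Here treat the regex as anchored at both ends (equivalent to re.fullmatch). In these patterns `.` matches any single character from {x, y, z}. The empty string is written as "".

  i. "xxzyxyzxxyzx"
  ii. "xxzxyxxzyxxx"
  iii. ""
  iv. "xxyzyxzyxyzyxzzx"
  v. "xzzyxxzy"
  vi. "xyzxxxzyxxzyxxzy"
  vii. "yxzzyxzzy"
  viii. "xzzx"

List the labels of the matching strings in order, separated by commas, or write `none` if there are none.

i. "xxzyxyzxxyzx" → match
ii. "xxzxyxxzyxxx" → no match
iii. "" → match
iv → no match
v. "xzzyxxzy" → match
vi → match
vii. "yxzzyxzzy" → no match
viii. "xzzx" → match

i, iii, v, vi, viii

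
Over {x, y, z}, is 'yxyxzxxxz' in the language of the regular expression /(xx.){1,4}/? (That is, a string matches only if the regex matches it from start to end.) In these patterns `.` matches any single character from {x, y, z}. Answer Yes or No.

No

Every match must start with 'xx', but 'yxyxzxxxz' does not.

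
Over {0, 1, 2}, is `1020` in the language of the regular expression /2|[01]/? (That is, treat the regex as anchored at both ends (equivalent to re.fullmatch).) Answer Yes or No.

No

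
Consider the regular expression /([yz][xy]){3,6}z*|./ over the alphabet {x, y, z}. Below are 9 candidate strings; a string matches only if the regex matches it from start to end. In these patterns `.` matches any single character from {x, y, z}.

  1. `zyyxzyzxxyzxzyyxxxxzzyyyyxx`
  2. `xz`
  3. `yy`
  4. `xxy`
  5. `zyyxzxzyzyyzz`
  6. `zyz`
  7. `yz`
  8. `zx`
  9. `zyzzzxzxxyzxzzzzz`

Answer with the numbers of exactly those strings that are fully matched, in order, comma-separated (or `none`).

1 → no match
2 → no match
3 → no match
4 → no match
5 → no match
6 → no match
7 → no match
8 → no match
9 → no match

none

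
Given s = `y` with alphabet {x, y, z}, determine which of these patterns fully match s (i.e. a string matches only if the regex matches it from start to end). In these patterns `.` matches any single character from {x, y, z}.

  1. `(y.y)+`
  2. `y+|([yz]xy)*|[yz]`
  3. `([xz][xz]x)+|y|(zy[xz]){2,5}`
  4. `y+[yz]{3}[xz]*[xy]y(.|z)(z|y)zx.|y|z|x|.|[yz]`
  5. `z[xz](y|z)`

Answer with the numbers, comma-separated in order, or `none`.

1 → no match
2 → match
3 → match
4 → match
5 → no match — must start with `z`

2, 3, 4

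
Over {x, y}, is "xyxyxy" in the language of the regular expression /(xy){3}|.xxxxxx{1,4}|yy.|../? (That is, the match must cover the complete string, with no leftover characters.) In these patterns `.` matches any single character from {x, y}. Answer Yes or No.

Yes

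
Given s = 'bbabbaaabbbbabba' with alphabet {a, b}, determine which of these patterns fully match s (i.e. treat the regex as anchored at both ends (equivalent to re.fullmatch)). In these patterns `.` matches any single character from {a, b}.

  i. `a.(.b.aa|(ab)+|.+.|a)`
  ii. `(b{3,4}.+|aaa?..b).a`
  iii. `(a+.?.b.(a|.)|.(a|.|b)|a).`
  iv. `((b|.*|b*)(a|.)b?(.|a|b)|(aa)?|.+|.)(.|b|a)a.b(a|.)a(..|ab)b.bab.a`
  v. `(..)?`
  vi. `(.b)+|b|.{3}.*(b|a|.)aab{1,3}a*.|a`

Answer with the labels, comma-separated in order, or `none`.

iv

i → no match — must start with 'a'
ii → no match
iii → no match
iv → match
v → no match
vi → no match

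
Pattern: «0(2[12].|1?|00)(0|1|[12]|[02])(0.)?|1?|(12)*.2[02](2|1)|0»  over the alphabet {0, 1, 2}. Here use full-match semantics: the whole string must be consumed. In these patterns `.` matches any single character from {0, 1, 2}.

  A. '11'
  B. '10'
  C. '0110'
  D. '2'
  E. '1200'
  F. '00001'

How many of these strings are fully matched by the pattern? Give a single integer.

0

A. '11' → no match
B. '10' → no match
C. '0110' → no match
D. '2' → no match
E. '1200' → no match
F. '00001' → no match
Total matched: 0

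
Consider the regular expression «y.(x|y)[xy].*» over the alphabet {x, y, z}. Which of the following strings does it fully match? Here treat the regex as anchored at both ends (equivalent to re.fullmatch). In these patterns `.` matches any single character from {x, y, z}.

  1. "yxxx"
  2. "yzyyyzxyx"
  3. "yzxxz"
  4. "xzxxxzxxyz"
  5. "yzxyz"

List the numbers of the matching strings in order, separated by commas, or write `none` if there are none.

1. "yxxx" → match
2. "yzyyyzxyx" → match
3. "yzxxz" → match
4. "xzxxxzxxyz" → no match — must start with "y"
5. "yzxyz" → match

1, 2, 3, 5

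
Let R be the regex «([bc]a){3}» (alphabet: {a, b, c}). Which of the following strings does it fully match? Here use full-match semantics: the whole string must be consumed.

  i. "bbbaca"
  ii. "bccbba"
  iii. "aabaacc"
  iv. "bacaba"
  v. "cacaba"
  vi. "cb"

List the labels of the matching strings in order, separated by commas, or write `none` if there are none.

i. "bbbaca" → no match
ii. "bccbba" → no match
iii. "aabaacc" → no match — must end with "a"
iv. "bacaba" → match
v. "cacaba" → match
vi. "cb" → no match — must end with "a"

iv, v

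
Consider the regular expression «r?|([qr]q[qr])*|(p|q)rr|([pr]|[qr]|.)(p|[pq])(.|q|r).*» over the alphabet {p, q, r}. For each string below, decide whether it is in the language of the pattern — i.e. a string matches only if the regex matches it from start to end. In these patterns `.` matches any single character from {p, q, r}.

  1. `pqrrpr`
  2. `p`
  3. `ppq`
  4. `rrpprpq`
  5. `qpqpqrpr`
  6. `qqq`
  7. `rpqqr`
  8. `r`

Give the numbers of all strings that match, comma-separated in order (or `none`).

1 → match
2 → no match
3 → match
4 → no match
5 → match
6 → match
7 → match
8 → match

1, 3, 5, 6, 7, 8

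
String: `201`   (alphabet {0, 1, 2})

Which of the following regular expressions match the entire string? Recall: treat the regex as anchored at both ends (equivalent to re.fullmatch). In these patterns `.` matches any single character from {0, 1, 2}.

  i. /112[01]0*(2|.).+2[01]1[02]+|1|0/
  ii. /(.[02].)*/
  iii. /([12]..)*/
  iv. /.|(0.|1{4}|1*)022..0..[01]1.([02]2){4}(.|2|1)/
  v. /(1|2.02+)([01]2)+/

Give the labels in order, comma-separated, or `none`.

i → no match
ii → match
iii → match
iv → no match
v → no match — must end with `2`

ii, iii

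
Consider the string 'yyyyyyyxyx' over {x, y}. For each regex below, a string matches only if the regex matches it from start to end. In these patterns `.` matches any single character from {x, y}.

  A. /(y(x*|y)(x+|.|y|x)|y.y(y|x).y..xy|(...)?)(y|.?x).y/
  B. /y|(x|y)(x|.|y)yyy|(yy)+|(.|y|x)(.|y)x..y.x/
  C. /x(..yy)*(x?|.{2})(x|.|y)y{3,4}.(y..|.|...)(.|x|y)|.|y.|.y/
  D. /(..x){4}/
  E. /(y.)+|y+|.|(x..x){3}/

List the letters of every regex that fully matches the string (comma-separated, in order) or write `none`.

A → no match — must end with 'y'
B → no match
C → no match
D → no match
E → match

E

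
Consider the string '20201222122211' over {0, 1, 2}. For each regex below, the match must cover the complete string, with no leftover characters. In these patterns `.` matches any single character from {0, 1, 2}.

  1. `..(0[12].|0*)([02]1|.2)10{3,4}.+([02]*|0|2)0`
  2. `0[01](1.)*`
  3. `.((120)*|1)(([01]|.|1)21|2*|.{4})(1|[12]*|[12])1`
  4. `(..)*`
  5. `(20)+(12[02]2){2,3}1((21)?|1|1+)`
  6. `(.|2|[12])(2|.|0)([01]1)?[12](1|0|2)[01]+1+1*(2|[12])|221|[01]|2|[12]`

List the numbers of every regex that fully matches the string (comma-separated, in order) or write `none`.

3, 4, 5

1 → no match — must end with '0'
2 → no match — must start with '0'
3 → match
4 → match
5 → match
6 → no match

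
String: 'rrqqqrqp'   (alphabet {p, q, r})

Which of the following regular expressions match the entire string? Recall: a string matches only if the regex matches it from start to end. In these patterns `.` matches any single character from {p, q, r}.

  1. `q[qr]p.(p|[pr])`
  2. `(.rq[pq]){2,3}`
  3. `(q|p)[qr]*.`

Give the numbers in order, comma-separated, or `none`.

2

1 → no match — must start with 'q'
2 → match
3 → no match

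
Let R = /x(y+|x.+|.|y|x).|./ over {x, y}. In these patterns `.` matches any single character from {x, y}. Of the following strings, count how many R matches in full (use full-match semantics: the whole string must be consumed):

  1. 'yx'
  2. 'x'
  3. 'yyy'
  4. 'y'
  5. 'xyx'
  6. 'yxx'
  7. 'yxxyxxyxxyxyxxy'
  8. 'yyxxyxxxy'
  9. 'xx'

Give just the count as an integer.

1. 'yx' → no match
2. 'x' → match
3. 'yyy' → no match
4. 'y' → match
5. 'xyx' → match
6. 'yxx' → no match
7 → no match
8. 'yyxxyxxxy' → no match
9. 'xx' → no match
Total matched: 3

3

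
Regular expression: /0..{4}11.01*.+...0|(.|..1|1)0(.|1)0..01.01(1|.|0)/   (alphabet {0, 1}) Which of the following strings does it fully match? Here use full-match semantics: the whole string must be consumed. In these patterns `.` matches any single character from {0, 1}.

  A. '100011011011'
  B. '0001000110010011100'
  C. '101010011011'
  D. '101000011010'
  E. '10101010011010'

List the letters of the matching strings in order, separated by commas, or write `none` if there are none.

A, C, D, E

A → match
B → no match
C → match
D → match
E → match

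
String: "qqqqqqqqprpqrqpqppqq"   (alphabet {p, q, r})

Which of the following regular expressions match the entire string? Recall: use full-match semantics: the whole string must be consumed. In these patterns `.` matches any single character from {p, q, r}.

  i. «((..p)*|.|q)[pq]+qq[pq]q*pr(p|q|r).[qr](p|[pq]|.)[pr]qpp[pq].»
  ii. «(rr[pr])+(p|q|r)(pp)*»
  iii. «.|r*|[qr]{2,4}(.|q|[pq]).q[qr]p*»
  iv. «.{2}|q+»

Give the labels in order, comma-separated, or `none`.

i

i → match
ii → no match — must start with "rr"
iii → no match
iv → no match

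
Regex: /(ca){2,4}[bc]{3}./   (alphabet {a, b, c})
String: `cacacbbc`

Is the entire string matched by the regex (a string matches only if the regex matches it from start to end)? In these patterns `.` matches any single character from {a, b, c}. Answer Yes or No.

Yes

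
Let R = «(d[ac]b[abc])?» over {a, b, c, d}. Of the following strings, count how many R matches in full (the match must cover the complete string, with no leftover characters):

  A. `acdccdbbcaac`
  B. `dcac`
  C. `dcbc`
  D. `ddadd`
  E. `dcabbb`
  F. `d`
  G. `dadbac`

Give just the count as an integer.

1

A → no match
B → no match
C → match
D → no match
E → no match
F → no match
G → no match
Total matched: 1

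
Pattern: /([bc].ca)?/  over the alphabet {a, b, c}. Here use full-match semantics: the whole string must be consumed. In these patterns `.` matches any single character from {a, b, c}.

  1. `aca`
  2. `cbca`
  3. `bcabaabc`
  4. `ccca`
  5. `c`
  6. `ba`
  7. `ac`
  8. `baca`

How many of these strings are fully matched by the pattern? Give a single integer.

3

1. `aca` → no match
2. `cbca` → match
3. `bcabaabc` → no match
4. `ccca` → match
5. `c` → no match
6. `ba` → no match
7. `ac` → no match
8. `baca` → match
Total matched: 3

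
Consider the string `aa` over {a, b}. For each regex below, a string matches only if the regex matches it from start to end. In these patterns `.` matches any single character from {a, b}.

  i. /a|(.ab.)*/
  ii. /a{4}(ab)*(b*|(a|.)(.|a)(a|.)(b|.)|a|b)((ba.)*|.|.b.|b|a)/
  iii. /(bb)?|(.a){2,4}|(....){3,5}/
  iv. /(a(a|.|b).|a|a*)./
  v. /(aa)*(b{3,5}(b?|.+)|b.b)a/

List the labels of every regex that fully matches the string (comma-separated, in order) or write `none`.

iv

i → no match
ii → no match
iii → no match
iv → match
v → no match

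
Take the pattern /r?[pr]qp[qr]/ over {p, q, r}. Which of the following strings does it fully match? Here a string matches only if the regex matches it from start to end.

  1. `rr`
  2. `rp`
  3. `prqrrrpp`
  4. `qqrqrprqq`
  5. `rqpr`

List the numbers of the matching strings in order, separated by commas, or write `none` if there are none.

1 → no match
2 → no match
3 → no match
4 → no match
5 → match

5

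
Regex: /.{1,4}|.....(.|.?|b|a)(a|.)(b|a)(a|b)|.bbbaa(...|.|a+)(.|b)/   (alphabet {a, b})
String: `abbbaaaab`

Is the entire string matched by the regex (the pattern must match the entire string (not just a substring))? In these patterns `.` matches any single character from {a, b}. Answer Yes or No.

Yes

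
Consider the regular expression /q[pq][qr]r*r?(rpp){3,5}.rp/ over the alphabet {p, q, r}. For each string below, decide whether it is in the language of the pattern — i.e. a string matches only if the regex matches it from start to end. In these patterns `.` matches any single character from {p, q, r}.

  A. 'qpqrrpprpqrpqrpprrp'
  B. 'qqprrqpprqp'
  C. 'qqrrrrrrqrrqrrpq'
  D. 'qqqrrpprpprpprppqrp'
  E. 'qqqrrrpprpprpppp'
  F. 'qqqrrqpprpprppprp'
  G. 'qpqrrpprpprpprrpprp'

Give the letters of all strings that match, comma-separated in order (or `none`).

A → no match
B → no match — must end with 'rp'
C → no match — must end with 'rp'
D → match
E → no match — must end with 'rp'
F → no match
G → no match

D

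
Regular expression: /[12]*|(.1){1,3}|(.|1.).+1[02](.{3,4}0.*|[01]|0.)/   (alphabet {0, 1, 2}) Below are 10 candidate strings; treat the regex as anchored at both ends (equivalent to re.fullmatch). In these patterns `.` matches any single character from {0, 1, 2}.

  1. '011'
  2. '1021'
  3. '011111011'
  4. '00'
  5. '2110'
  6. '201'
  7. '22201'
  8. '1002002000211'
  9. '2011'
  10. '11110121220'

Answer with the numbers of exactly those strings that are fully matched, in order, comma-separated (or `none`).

1 → no match
2 → no match
3 → no match
4 → no match
5 → no match
6 → no match
7 → no match
8 → no match
9 → no match
10 → match

10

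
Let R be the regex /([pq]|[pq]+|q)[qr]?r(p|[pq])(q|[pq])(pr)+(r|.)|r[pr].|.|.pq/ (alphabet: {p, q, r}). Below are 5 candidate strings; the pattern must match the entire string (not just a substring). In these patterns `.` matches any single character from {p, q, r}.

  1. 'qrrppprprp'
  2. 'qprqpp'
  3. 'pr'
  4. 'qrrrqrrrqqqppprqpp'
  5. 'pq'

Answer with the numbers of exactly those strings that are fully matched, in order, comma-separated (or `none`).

1 → match
2 → no match
3 → no match
4 → no match
5 → no match

1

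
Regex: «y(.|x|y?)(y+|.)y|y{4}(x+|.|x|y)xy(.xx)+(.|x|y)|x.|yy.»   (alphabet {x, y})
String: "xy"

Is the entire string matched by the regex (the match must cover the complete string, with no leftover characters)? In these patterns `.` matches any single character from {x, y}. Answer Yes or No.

Yes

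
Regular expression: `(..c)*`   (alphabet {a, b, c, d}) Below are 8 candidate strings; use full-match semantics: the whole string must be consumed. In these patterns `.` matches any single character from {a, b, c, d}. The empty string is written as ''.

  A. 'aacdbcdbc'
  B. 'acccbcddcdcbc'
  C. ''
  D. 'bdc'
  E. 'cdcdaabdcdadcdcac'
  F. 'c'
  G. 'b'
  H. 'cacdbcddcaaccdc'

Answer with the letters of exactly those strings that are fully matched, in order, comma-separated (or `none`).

A → match
B → no match
C → match
D → match
E → no match
F → no match
G → no match
H → match

A, C, D, H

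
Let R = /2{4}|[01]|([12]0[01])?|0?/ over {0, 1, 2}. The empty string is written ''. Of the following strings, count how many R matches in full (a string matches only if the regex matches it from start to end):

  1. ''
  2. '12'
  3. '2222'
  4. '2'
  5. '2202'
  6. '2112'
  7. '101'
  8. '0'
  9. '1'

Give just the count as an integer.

5

1 → match
2 → no match
3 → match
4 → no match
5 → no match
6 → no match
7 → match
8 → match
9 → match
Total matched: 5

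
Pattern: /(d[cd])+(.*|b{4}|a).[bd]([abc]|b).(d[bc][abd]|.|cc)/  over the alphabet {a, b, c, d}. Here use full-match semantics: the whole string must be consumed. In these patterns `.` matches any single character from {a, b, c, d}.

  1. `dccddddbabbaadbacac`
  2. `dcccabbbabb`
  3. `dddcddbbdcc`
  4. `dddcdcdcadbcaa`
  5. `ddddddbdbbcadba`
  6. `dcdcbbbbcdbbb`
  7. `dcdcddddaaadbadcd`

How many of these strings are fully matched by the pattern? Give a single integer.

1 → no match
2 → match
3 → match
4 → match
5 → match
6 → match
7 → match
Total matched: 6

6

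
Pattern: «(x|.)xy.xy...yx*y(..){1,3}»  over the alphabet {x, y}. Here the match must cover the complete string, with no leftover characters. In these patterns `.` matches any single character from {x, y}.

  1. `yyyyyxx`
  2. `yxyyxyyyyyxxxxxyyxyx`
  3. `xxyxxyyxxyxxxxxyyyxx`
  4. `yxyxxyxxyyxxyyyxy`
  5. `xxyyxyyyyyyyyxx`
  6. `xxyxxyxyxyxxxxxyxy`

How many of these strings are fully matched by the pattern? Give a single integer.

5

1 → no match
2 → match
3 → match
4 → match
5 → match
6 → match
Total matched: 5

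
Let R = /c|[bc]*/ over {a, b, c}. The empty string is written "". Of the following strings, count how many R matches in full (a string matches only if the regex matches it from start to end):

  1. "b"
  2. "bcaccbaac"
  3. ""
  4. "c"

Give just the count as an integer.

1 → match
2 → no match
3 → match
4 → match
Total matched: 3

3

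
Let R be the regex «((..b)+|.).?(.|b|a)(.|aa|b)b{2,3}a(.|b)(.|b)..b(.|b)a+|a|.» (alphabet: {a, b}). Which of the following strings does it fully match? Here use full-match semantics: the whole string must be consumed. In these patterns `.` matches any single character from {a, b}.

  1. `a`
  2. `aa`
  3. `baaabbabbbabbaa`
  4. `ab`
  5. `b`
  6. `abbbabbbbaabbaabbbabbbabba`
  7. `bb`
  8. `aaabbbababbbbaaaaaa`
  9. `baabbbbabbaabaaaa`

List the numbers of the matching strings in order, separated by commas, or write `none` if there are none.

1, 3, 5, 6, 8, 9

1 → match
2 → no match
3 → match
4 → no match
5 → match
6 → match
7 → no match
8 → match
9 → match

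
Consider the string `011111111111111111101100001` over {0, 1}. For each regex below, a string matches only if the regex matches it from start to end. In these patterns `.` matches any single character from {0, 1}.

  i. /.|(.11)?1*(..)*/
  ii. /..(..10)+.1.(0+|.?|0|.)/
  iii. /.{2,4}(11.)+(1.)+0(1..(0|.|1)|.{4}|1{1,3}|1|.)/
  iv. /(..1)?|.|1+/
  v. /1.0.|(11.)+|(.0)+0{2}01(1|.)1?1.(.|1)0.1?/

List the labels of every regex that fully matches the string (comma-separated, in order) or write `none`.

i, iii

i → match
ii → no match
iii → match
iv → no match
v → no match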